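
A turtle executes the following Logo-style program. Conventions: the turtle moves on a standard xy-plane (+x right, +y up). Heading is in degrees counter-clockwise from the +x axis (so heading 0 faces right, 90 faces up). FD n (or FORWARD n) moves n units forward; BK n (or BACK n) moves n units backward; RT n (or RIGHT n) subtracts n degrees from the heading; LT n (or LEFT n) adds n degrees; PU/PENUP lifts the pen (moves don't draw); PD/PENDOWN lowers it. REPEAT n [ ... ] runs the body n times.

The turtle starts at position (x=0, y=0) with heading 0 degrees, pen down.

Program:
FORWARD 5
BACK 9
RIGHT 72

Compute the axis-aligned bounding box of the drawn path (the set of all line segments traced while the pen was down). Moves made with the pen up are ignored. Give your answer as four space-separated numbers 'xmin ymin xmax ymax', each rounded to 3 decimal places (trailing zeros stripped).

Executing turtle program step by step:
Start: pos=(0,0), heading=0, pen down
FD 5: (0,0) -> (5,0) [heading=0, draw]
BK 9: (5,0) -> (-4,0) [heading=0, draw]
RT 72: heading 0 -> 288
Final: pos=(-4,0), heading=288, 2 segment(s) drawn

Segment endpoints: x in {-4, 0, 5}, y in {0}
xmin=-4, ymin=0, xmax=5, ymax=0

Answer: -4 0 5 0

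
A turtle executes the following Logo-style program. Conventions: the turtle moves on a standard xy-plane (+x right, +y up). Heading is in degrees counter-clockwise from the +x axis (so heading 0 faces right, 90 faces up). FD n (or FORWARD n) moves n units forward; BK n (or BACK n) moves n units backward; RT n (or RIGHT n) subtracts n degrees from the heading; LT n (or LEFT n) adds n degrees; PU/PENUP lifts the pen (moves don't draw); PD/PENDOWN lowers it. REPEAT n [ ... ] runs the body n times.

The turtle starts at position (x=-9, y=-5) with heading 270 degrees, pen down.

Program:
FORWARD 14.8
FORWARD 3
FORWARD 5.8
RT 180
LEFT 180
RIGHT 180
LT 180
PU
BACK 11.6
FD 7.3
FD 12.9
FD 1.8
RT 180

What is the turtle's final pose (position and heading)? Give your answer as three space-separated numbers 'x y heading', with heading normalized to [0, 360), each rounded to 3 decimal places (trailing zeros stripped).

Answer: -9 -39 90

Derivation:
Executing turtle program step by step:
Start: pos=(-9,-5), heading=270, pen down
FD 14.8: (-9,-5) -> (-9,-19.8) [heading=270, draw]
FD 3: (-9,-19.8) -> (-9,-22.8) [heading=270, draw]
FD 5.8: (-9,-22.8) -> (-9,-28.6) [heading=270, draw]
RT 180: heading 270 -> 90
LT 180: heading 90 -> 270
RT 180: heading 270 -> 90
LT 180: heading 90 -> 270
PU: pen up
BK 11.6: (-9,-28.6) -> (-9,-17) [heading=270, move]
FD 7.3: (-9,-17) -> (-9,-24.3) [heading=270, move]
FD 12.9: (-9,-24.3) -> (-9,-37.2) [heading=270, move]
FD 1.8: (-9,-37.2) -> (-9,-39) [heading=270, move]
RT 180: heading 270 -> 90
Final: pos=(-9,-39), heading=90, 3 segment(s) drawn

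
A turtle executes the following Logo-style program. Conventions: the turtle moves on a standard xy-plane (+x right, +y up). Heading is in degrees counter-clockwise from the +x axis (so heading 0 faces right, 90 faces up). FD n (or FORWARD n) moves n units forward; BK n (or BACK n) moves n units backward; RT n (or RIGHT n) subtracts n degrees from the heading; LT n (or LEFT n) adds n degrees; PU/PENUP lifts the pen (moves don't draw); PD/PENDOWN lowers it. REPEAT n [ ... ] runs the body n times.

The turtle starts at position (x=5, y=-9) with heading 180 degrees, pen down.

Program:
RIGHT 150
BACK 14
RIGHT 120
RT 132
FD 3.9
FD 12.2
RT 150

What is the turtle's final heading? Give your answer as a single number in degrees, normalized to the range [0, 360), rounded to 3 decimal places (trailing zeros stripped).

Executing turtle program step by step:
Start: pos=(5,-9), heading=180, pen down
RT 150: heading 180 -> 30
BK 14: (5,-9) -> (-7.124,-16) [heading=30, draw]
RT 120: heading 30 -> 270
RT 132: heading 270 -> 138
FD 3.9: (-7.124,-16) -> (-10.023,-13.39) [heading=138, draw]
FD 12.2: (-10.023,-13.39) -> (-19.089,-5.227) [heading=138, draw]
RT 150: heading 138 -> 348
Final: pos=(-19.089,-5.227), heading=348, 3 segment(s) drawn

Answer: 348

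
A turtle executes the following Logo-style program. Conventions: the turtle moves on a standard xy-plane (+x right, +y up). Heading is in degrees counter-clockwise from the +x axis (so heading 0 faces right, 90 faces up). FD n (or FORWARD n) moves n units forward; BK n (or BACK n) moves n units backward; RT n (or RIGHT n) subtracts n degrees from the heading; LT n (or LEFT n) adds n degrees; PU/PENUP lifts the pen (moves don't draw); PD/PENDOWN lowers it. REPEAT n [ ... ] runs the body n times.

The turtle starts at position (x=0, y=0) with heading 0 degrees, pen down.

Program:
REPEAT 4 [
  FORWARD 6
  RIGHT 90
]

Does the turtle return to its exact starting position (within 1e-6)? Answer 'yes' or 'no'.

Answer: yes

Derivation:
Executing turtle program step by step:
Start: pos=(0,0), heading=0, pen down
REPEAT 4 [
  -- iteration 1/4 --
  FD 6: (0,0) -> (6,0) [heading=0, draw]
  RT 90: heading 0 -> 270
  -- iteration 2/4 --
  FD 6: (6,0) -> (6,-6) [heading=270, draw]
  RT 90: heading 270 -> 180
  -- iteration 3/4 --
  FD 6: (6,-6) -> (0,-6) [heading=180, draw]
  RT 90: heading 180 -> 90
  -- iteration 4/4 --
  FD 6: (0,-6) -> (0,0) [heading=90, draw]
  RT 90: heading 90 -> 0
]
Final: pos=(0,0), heading=0, 4 segment(s) drawn

Start position: (0, 0)
Final position: (0, 0)
Distance = 0; < 1e-6 -> CLOSED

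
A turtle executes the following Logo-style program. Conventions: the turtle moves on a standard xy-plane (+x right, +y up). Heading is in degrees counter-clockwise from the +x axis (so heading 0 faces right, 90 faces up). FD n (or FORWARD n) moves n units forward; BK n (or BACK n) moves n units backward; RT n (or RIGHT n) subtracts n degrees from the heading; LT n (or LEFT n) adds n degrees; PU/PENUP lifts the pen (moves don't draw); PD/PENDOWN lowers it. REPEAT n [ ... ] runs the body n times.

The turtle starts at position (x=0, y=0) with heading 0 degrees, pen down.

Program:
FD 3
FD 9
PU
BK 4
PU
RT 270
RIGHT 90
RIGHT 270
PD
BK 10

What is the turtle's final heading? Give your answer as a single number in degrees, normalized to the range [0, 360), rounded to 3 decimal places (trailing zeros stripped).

Executing turtle program step by step:
Start: pos=(0,0), heading=0, pen down
FD 3: (0,0) -> (3,0) [heading=0, draw]
FD 9: (3,0) -> (12,0) [heading=0, draw]
PU: pen up
BK 4: (12,0) -> (8,0) [heading=0, move]
PU: pen up
RT 270: heading 0 -> 90
RT 90: heading 90 -> 0
RT 270: heading 0 -> 90
PD: pen down
BK 10: (8,0) -> (8,-10) [heading=90, draw]
Final: pos=(8,-10), heading=90, 3 segment(s) drawn

Answer: 90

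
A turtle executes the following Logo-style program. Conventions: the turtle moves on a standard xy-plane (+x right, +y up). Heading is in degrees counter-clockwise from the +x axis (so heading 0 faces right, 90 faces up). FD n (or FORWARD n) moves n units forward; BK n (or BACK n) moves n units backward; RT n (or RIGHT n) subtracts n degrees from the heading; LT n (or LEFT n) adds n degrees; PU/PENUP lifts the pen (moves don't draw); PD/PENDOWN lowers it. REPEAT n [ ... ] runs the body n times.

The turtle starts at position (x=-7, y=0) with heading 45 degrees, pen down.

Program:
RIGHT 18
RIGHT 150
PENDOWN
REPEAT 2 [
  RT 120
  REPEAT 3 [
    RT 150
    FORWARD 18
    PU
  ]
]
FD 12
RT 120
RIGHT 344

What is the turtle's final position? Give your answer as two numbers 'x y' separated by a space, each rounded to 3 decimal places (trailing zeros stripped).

Executing turtle program step by step:
Start: pos=(-7,0), heading=45, pen down
RT 18: heading 45 -> 27
RT 150: heading 27 -> 237
PD: pen down
REPEAT 2 [
  -- iteration 1/2 --
  RT 120: heading 237 -> 117
  REPEAT 3 [
    -- iteration 1/3 --
    RT 150: heading 117 -> 327
    FD 18: (-7,0) -> (8.096,-9.804) [heading=327, draw]
    PU: pen up
    -- iteration 2/3 --
    RT 150: heading 327 -> 177
    FD 18: (8.096,-9.804) -> (-9.879,-8.861) [heading=177, move]
    PU: pen up
    -- iteration 3/3 --
    RT 150: heading 177 -> 27
    FD 18: (-9.879,-8.861) -> (6.159,-0.69) [heading=27, move]
    PU: pen up
  ]
  -- iteration 2/2 --
  RT 120: heading 27 -> 267
  REPEAT 3 [
    -- iteration 1/3 --
    RT 150: heading 267 -> 117
    FD 18: (6.159,-0.69) -> (-2.013,15.348) [heading=117, move]
    PU: pen up
    -- iteration 2/3 --
    RT 150: heading 117 -> 327
    FD 18: (-2.013,15.348) -> (13.083,5.545) [heading=327, move]
    PU: pen up
    -- iteration 3/3 --
    RT 150: heading 327 -> 177
    FD 18: (13.083,5.545) -> (-4.892,6.487) [heading=177, move]
    PU: pen up
  ]
]
FD 12: (-4.892,6.487) -> (-16.876,7.115) [heading=177, move]
RT 120: heading 177 -> 57
RT 344: heading 57 -> 73
Final: pos=(-16.876,7.115), heading=73, 1 segment(s) drawn

Answer: -16.876 7.115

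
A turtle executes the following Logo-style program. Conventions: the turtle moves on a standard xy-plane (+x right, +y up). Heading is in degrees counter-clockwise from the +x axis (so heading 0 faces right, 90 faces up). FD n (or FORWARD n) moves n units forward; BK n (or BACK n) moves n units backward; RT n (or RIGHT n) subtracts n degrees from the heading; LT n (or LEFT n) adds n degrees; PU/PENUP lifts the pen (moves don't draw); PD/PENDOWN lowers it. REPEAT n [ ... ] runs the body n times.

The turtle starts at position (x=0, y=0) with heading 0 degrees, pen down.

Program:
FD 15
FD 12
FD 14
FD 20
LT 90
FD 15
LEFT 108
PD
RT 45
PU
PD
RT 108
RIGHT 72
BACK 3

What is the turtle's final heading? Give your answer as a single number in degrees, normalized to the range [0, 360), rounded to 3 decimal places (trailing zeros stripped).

Answer: 333

Derivation:
Executing turtle program step by step:
Start: pos=(0,0), heading=0, pen down
FD 15: (0,0) -> (15,0) [heading=0, draw]
FD 12: (15,0) -> (27,0) [heading=0, draw]
FD 14: (27,0) -> (41,0) [heading=0, draw]
FD 20: (41,0) -> (61,0) [heading=0, draw]
LT 90: heading 0 -> 90
FD 15: (61,0) -> (61,15) [heading=90, draw]
LT 108: heading 90 -> 198
PD: pen down
RT 45: heading 198 -> 153
PU: pen up
PD: pen down
RT 108: heading 153 -> 45
RT 72: heading 45 -> 333
BK 3: (61,15) -> (58.327,16.362) [heading=333, draw]
Final: pos=(58.327,16.362), heading=333, 6 segment(s) drawn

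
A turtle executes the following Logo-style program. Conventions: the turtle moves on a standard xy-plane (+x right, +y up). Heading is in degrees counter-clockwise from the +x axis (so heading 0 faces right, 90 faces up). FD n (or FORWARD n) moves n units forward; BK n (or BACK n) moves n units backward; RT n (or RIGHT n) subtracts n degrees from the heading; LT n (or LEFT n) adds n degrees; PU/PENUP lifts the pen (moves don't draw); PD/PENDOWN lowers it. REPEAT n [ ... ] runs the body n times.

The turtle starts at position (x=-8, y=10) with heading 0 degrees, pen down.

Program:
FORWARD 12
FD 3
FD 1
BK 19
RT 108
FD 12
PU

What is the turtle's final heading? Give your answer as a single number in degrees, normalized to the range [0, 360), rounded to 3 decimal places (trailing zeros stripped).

Answer: 252

Derivation:
Executing turtle program step by step:
Start: pos=(-8,10), heading=0, pen down
FD 12: (-8,10) -> (4,10) [heading=0, draw]
FD 3: (4,10) -> (7,10) [heading=0, draw]
FD 1: (7,10) -> (8,10) [heading=0, draw]
BK 19: (8,10) -> (-11,10) [heading=0, draw]
RT 108: heading 0 -> 252
FD 12: (-11,10) -> (-14.708,-1.413) [heading=252, draw]
PU: pen up
Final: pos=(-14.708,-1.413), heading=252, 5 segment(s) drawn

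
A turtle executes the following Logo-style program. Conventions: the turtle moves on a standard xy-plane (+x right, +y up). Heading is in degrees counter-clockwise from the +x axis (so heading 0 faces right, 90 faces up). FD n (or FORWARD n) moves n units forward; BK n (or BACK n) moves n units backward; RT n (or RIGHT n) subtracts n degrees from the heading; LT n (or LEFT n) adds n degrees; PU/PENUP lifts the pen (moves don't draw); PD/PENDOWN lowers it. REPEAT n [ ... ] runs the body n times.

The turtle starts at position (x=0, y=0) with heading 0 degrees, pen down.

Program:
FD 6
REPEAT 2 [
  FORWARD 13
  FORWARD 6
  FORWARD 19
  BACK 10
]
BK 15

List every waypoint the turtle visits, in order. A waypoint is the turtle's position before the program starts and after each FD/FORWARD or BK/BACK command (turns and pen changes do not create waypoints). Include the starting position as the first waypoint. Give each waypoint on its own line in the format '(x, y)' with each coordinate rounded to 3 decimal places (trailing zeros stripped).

Executing turtle program step by step:
Start: pos=(0,0), heading=0, pen down
FD 6: (0,0) -> (6,0) [heading=0, draw]
REPEAT 2 [
  -- iteration 1/2 --
  FD 13: (6,0) -> (19,0) [heading=0, draw]
  FD 6: (19,0) -> (25,0) [heading=0, draw]
  FD 19: (25,0) -> (44,0) [heading=0, draw]
  BK 10: (44,0) -> (34,0) [heading=0, draw]
  -- iteration 2/2 --
  FD 13: (34,0) -> (47,0) [heading=0, draw]
  FD 6: (47,0) -> (53,0) [heading=0, draw]
  FD 19: (53,0) -> (72,0) [heading=0, draw]
  BK 10: (72,0) -> (62,0) [heading=0, draw]
]
BK 15: (62,0) -> (47,0) [heading=0, draw]
Final: pos=(47,0), heading=0, 10 segment(s) drawn
Waypoints (11 total):
(0, 0)
(6, 0)
(19, 0)
(25, 0)
(44, 0)
(34, 0)
(47, 0)
(53, 0)
(72, 0)
(62, 0)
(47, 0)

Answer: (0, 0)
(6, 0)
(19, 0)
(25, 0)
(44, 0)
(34, 0)
(47, 0)
(53, 0)
(72, 0)
(62, 0)
(47, 0)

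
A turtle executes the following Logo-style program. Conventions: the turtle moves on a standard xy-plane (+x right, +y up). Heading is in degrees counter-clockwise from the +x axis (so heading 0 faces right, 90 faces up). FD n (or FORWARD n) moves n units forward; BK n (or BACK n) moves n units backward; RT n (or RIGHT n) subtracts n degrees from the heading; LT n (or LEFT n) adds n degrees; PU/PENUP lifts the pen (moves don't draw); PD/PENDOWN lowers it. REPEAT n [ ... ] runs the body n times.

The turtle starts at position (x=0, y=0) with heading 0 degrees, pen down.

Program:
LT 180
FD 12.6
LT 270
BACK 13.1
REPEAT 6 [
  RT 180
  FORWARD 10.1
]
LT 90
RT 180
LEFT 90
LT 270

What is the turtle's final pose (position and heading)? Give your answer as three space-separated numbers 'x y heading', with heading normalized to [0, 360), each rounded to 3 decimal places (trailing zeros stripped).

Executing turtle program step by step:
Start: pos=(0,0), heading=0, pen down
LT 180: heading 0 -> 180
FD 12.6: (0,0) -> (-12.6,0) [heading=180, draw]
LT 270: heading 180 -> 90
BK 13.1: (-12.6,0) -> (-12.6,-13.1) [heading=90, draw]
REPEAT 6 [
  -- iteration 1/6 --
  RT 180: heading 90 -> 270
  FD 10.1: (-12.6,-13.1) -> (-12.6,-23.2) [heading=270, draw]
  -- iteration 2/6 --
  RT 180: heading 270 -> 90
  FD 10.1: (-12.6,-23.2) -> (-12.6,-13.1) [heading=90, draw]
  -- iteration 3/6 --
  RT 180: heading 90 -> 270
  FD 10.1: (-12.6,-13.1) -> (-12.6,-23.2) [heading=270, draw]
  -- iteration 4/6 --
  RT 180: heading 270 -> 90
  FD 10.1: (-12.6,-23.2) -> (-12.6,-13.1) [heading=90, draw]
  -- iteration 5/6 --
  RT 180: heading 90 -> 270
  FD 10.1: (-12.6,-13.1) -> (-12.6,-23.2) [heading=270, draw]
  -- iteration 6/6 --
  RT 180: heading 270 -> 90
  FD 10.1: (-12.6,-23.2) -> (-12.6,-13.1) [heading=90, draw]
]
LT 90: heading 90 -> 180
RT 180: heading 180 -> 0
LT 90: heading 0 -> 90
LT 270: heading 90 -> 0
Final: pos=(-12.6,-13.1), heading=0, 8 segment(s) drawn

Answer: -12.6 -13.1 0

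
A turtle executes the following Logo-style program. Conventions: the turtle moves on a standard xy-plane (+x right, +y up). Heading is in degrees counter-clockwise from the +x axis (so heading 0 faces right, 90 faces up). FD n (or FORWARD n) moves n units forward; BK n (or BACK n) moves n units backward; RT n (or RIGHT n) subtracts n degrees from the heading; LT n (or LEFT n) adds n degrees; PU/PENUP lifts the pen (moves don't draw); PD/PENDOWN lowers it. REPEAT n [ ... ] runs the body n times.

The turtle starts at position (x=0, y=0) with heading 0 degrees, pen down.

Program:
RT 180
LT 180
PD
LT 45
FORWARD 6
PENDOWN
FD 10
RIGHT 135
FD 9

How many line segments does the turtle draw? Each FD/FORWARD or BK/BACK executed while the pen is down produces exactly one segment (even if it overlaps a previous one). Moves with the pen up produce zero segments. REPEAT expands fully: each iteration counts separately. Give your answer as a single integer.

Answer: 3

Derivation:
Executing turtle program step by step:
Start: pos=(0,0), heading=0, pen down
RT 180: heading 0 -> 180
LT 180: heading 180 -> 0
PD: pen down
LT 45: heading 0 -> 45
FD 6: (0,0) -> (4.243,4.243) [heading=45, draw]
PD: pen down
FD 10: (4.243,4.243) -> (11.314,11.314) [heading=45, draw]
RT 135: heading 45 -> 270
FD 9: (11.314,11.314) -> (11.314,2.314) [heading=270, draw]
Final: pos=(11.314,2.314), heading=270, 3 segment(s) drawn
Segments drawn: 3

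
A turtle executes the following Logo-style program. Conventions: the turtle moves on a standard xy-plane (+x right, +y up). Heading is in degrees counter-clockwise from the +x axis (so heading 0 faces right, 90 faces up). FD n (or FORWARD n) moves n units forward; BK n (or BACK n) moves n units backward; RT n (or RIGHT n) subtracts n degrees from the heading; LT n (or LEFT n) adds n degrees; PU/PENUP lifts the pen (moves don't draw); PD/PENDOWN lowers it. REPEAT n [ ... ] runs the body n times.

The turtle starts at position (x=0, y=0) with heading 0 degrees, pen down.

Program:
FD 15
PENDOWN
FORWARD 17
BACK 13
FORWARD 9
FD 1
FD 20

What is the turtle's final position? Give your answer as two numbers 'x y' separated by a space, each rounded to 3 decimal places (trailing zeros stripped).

Answer: 49 0

Derivation:
Executing turtle program step by step:
Start: pos=(0,0), heading=0, pen down
FD 15: (0,0) -> (15,0) [heading=0, draw]
PD: pen down
FD 17: (15,0) -> (32,0) [heading=0, draw]
BK 13: (32,0) -> (19,0) [heading=0, draw]
FD 9: (19,0) -> (28,0) [heading=0, draw]
FD 1: (28,0) -> (29,0) [heading=0, draw]
FD 20: (29,0) -> (49,0) [heading=0, draw]
Final: pos=(49,0), heading=0, 6 segment(s) drawn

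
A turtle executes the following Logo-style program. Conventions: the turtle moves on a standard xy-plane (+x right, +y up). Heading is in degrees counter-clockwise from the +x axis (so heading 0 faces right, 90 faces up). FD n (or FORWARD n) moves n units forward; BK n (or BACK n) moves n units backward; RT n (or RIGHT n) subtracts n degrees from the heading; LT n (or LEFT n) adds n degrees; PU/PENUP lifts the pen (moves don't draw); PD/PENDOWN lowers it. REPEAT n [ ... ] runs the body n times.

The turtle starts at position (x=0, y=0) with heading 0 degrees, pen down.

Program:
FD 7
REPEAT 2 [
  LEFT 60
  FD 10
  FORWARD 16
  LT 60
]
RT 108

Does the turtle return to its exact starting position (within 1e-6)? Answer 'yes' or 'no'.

Answer: no

Derivation:
Executing turtle program step by step:
Start: pos=(0,0), heading=0, pen down
FD 7: (0,0) -> (7,0) [heading=0, draw]
REPEAT 2 [
  -- iteration 1/2 --
  LT 60: heading 0 -> 60
  FD 10: (7,0) -> (12,8.66) [heading=60, draw]
  FD 16: (12,8.66) -> (20,22.517) [heading=60, draw]
  LT 60: heading 60 -> 120
  -- iteration 2/2 --
  LT 60: heading 120 -> 180
  FD 10: (20,22.517) -> (10,22.517) [heading=180, draw]
  FD 16: (10,22.517) -> (-6,22.517) [heading=180, draw]
  LT 60: heading 180 -> 240
]
RT 108: heading 240 -> 132
Final: pos=(-6,22.517), heading=132, 5 segment(s) drawn

Start position: (0, 0)
Final position: (-6, 22.517)
Distance = 23.302; >= 1e-6 -> NOT closed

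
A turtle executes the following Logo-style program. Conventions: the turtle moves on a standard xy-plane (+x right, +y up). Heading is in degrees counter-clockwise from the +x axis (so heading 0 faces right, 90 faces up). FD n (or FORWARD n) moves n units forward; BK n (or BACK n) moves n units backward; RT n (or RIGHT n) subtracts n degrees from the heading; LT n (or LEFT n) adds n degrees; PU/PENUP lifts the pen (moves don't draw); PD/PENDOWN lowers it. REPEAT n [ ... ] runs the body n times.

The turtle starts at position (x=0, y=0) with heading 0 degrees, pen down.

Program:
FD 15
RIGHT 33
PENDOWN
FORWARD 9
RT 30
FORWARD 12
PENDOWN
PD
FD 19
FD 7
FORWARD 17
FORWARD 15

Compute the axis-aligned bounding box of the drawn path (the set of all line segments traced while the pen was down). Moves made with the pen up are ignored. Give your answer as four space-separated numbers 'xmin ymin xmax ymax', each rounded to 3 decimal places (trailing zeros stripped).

Answer: 0 -67.272 54.327 0

Derivation:
Executing turtle program step by step:
Start: pos=(0,0), heading=0, pen down
FD 15: (0,0) -> (15,0) [heading=0, draw]
RT 33: heading 0 -> 327
PD: pen down
FD 9: (15,0) -> (22.548,-4.902) [heading=327, draw]
RT 30: heading 327 -> 297
FD 12: (22.548,-4.902) -> (27.996,-15.594) [heading=297, draw]
PD: pen down
PD: pen down
FD 19: (27.996,-15.594) -> (36.622,-32.523) [heading=297, draw]
FD 7: (36.622,-32.523) -> (39.8,-38.76) [heading=297, draw]
FD 17: (39.8,-38.76) -> (47.518,-53.907) [heading=297, draw]
FD 15: (47.518,-53.907) -> (54.327,-67.272) [heading=297, draw]
Final: pos=(54.327,-67.272), heading=297, 7 segment(s) drawn

Segment endpoints: x in {0, 15, 22.548, 27.996, 36.622, 39.8, 47.518, 54.327}, y in {-67.272, -53.907, -38.76, -32.523, -15.594, -4.902, 0}
xmin=0, ymin=-67.272, xmax=54.327, ymax=0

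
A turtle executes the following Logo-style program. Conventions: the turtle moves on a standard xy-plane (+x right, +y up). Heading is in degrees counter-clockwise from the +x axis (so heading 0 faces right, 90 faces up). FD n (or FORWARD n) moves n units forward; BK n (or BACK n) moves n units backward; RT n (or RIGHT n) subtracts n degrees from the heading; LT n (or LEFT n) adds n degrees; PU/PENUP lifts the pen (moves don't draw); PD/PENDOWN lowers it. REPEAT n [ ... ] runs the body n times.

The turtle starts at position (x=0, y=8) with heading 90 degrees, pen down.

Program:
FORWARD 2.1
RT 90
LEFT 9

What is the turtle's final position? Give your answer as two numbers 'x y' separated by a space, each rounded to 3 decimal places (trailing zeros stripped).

Executing turtle program step by step:
Start: pos=(0,8), heading=90, pen down
FD 2.1: (0,8) -> (0,10.1) [heading=90, draw]
RT 90: heading 90 -> 0
LT 9: heading 0 -> 9
Final: pos=(0,10.1), heading=9, 1 segment(s) drawn

Answer: 0 10.1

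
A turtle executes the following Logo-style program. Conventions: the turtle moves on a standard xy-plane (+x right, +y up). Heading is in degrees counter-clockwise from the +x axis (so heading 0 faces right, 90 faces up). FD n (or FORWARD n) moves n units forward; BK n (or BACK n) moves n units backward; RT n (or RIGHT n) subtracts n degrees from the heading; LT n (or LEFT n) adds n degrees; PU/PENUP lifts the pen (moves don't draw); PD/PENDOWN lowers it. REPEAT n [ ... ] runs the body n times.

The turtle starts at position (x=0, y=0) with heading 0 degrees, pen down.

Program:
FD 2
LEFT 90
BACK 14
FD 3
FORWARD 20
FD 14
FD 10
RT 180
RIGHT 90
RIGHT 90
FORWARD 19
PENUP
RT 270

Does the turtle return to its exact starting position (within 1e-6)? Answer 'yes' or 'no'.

Answer: no

Derivation:
Executing turtle program step by step:
Start: pos=(0,0), heading=0, pen down
FD 2: (0,0) -> (2,0) [heading=0, draw]
LT 90: heading 0 -> 90
BK 14: (2,0) -> (2,-14) [heading=90, draw]
FD 3: (2,-14) -> (2,-11) [heading=90, draw]
FD 20: (2,-11) -> (2,9) [heading=90, draw]
FD 14: (2,9) -> (2,23) [heading=90, draw]
FD 10: (2,23) -> (2,33) [heading=90, draw]
RT 180: heading 90 -> 270
RT 90: heading 270 -> 180
RT 90: heading 180 -> 90
FD 19: (2,33) -> (2,52) [heading=90, draw]
PU: pen up
RT 270: heading 90 -> 180
Final: pos=(2,52), heading=180, 7 segment(s) drawn

Start position: (0, 0)
Final position: (2, 52)
Distance = 52.038; >= 1e-6 -> NOT closed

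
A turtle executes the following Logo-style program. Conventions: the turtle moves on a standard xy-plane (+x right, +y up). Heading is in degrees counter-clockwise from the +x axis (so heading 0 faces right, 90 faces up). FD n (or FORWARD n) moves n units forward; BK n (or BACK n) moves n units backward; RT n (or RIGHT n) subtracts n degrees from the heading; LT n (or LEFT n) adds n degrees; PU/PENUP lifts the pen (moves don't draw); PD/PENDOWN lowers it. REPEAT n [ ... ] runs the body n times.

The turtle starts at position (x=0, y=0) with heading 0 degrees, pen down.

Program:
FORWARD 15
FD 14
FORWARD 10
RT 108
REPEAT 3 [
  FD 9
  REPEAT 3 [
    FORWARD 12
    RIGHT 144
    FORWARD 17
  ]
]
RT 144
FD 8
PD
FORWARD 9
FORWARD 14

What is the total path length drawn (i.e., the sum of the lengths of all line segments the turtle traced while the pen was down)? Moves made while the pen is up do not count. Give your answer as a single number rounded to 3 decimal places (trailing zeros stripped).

Answer: 358

Derivation:
Executing turtle program step by step:
Start: pos=(0,0), heading=0, pen down
FD 15: (0,0) -> (15,0) [heading=0, draw]
FD 14: (15,0) -> (29,0) [heading=0, draw]
FD 10: (29,0) -> (39,0) [heading=0, draw]
RT 108: heading 0 -> 252
REPEAT 3 [
  -- iteration 1/3 --
  FD 9: (39,0) -> (36.219,-8.56) [heading=252, draw]
  REPEAT 3 [
    -- iteration 1/3 --
    FD 12: (36.219,-8.56) -> (32.511,-19.972) [heading=252, draw]
    RT 144: heading 252 -> 108
    FD 17: (32.511,-19.972) -> (27.257,-3.804) [heading=108, draw]
    -- iteration 2/3 --
    FD 12: (27.257,-3.804) -> (23.549,7.608) [heading=108, draw]
    RT 144: heading 108 -> 324
    FD 17: (23.549,7.608) -> (37.302,-2.384) [heading=324, draw]
    -- iteration 3/3 --
    FD 12: (37.302,-2.384) -> (47.011,-9.437) [heading=324, draw]
    RT 144: heading 324 -> 180
    FD 17: (47.011,-9.437) -> (30.011,-9.437) [heading=180, draw]
  ]
  -- iteration 2/3 --
  FD 9: (30.011,-9.437) -> (21.011,-9.437) [heading=180, draw]
  REPEAT 3 [
    -- iteration 1/3 --
    FD 12: (21.011,-9.437) -> (9.011,-9.437) [heading=180, draw]
    RT 144: heading 180 -> 36
    FD 17: (9.011,-9.437) -> (22.764,0.555) [heading=36, draw]
    -- iteration 2/3 --
    FD 12: (22.764,0.555) -> (32.472,7.608) [heading=36, draw]
    RT 144: heading 36 -> 252
    FD 17: (32.472,7.608) -> (27.219,-8.56) [heading=252, draw]
    -- iteration 3/3 --
    FD 12: (27.219,-8.56) -> (23.511,-19.972) [heading=252, draw]
    RT 144: heading 252 -> 108
    FD 17: (23.511,-19.972) -> (18.257,-3.804) [heading=108, draw]
  ]
  -- iteration 3/3 --
  FD 9: (18.257,-3.804) -> (15.476,4.755) [heading=108, draw]
  REPEAT 3 [
    -- iteration 1/3 --
    FD 12: (15.476,4.755) -> (11.768,16.168) [heading=108, draw]
    RT 144: heading 108 -> 324
    FD 17: (11.768,16.168) -> (25.521,6.176) [heading=324, draw]
    -- iteration 2/3 --
    FD 12: (25.521,6.176) -> (35.229,-0.878) [heading=324, draw]
    RT 144: heading 324 -> 180
    FD 17: (35.229,-0.878) -> (18.229,-0.878) [heading=180, draw]
    -- iteration 3/3 --
    FD 12: (18.229,-0.878) -> (6.229,-0.878) [heading=180, draw]
    RT 144: heading 180 -> 36
    FD 17: (6.229,-0.878) -> (19.983,9.115) [heading=36, draw]
  ]
]
RT 144: heading 36 -> 252
FD 8: (19.983,9.115) -> (17.511,1.506) [heading=252, draw]
PD: pen down
FD 9: (17.511,1.506) -> (14.729,-7.053) [heading=252, draw]
FD 14: (14.729,-7.053) -> (10.403,-20.368) [heading=252, draw]
Final: pos=(10.403,-20.368), heading=252, 27 segment(s) drawn

Segment lengths:
  seg 1: (0,0) -> (15,0), length = 15
  seg 2: (15,0) -> (29,0), length = 14
  seg 3: (29,0) -> (39,0), length = 10
  seg 4: (39,0) -> (36.219,-8.56), length = 9
  seg 5: (36.219,-8.56) -> (32.511,-19.972), length = 12
  seg 6: (32.511,-19.972) -> (27.257,-3.804), length = 17
  seg 7: (27.257,-3.804) -> (23.549,7.608), length = 12
  seg 8: (23.549,7.608) -> (37.302,-2.384), length = 17
  seg 9: (37.302,-2.384) -> (47.011,-9.437), length = 12
  seg 10: (47.011,-9.437) -> (30.011,-9.437), length = 17
  seg 11: (30.011,-9.437) -> (21.011,-9.437), length = 9
  seg 12: (21.011,-9.437) -> (9.011,-9.437), length = 12
  seg 13: (9.011,-9.437) -> (22.764,0.555), length = 17
  seg 14: (22.764,0.555) -> (32.472,7.608), length = 12
  seg 15: (32.472,7.608) -> (27.219,-8.56), length = 17
  seg 16: (27.219,-8.56) -> (23.511,-19.972), length = 12
  seg 17: (23.511,-19.972) -> (18.257,-3.804), length = 17
  seg 18: (18.257,-3.804) -> (15.476,4.755), length = 9
  seg 19: (15.476,4.755) -> (11.768,16.168), length = 12
  seg 20: (11.768,16.168) -> (25.521,6.176), length = 17
  seg 21: (25.521,6.176) -> (35.229,-0.878), length = 12
  seg 22: (35.229,-0.878) -> (18.229,-0.878), length = 17
  seg 23: (18.229,-0.878) -> (6.229,-0.878), length = 12
  seg 24: (6.229,-0.878) -> (19.983,9.115), length = 17
  seg 25: (19.983,9.115) -> (17.511,1.506), length = 8
  seg 26: (17.511,1.506) -> (14.729,-7.053), length = 9
  seg 27: (14.729,-7.053) -> (10.403,-20.368), length = 14
Total = 358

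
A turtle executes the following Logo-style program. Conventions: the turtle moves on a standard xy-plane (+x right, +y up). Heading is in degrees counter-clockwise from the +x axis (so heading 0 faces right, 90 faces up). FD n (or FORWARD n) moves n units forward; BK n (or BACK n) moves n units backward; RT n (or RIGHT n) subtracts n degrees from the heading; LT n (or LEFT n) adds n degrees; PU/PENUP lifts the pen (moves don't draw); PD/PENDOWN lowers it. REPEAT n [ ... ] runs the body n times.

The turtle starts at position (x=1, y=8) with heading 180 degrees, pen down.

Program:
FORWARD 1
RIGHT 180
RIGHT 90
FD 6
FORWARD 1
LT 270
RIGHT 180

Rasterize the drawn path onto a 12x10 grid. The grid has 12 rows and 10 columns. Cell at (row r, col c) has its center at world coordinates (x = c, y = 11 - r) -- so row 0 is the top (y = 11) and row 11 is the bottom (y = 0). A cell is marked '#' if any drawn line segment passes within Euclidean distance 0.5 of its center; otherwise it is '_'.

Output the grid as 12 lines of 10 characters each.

Answer: __________
__________
__________
##________
#_________
#_________
#_________
#_________
#_________
#_________
#_________
__________

Derivation:
Segment 0: (1,8) -> (0,8)
Segment 1: (0,8) -> (0,2)
Segment 2: (0,2) -> (0,1)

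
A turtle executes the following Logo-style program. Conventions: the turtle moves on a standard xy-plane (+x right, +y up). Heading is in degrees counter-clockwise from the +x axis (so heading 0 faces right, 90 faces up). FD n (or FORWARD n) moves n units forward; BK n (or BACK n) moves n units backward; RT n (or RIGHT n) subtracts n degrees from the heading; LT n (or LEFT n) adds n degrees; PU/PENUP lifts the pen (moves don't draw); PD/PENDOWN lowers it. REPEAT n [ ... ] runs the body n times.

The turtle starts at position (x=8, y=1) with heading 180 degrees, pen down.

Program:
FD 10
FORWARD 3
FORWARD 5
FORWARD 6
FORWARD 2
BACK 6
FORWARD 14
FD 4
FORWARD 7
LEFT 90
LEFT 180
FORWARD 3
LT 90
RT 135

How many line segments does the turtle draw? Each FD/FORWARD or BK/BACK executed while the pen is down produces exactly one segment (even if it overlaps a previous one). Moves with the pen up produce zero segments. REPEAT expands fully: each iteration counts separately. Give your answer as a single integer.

Answer: 10

Derivation:
Executing turtle program step by step:
Start: pos=(8,1), heading=180, pen down
FD 10: (8,1) -> (-2,1) [heading=180, draw]
FD 3: (-2,1) -> (-5,1) [heading=180, draw]
FD 5: (-5,1) -> (-10,1) [heading=180, draw]
FD 6: (-10,1) -> (-16,1) [heading=180, draw]
FD 2: (-16,1) -> (-18,1) [heading=180, draw]
BK 6: (-18,1) -> (-12,1) [heading=180, draw]
FD 14: (-12,1) -> (-26,1) [heading=180, draw]
FD 4: (-26,1) -> (-30,1) [heading=180, draw]
FD 7: (-30,1) -> (-37,1) [heading=180, draw]
LT 90: heading 180 -> 270
LT 180: heading 270 -> 90
FD 3: (-37,1) -> (-37,4) [heading=90, draw]
LT 90: heading 90 -> 180
RT 135: heading 180 -> 45
Final: pos=(-37,4), heading=45, 10 segment(s) drawn
Segments drawn: 10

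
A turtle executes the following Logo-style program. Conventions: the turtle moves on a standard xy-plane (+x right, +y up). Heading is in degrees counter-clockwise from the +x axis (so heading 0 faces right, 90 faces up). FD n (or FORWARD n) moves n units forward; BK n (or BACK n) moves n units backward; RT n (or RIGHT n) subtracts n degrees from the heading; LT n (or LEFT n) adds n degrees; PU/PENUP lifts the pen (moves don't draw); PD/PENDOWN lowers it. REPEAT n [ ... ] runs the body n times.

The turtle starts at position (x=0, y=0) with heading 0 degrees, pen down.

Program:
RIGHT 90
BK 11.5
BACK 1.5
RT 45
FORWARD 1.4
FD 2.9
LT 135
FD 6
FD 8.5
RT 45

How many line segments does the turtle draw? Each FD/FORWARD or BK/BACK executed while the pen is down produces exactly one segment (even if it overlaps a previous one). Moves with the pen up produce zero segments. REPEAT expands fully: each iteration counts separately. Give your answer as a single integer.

Executing turtle program step by step:
Start: pos=(0,0), heading=0, pen down
RT 90: heading 0 -> 270
BK 11.5: (0,0) -> (0,11.5) [heading=270, draw]
BK 1.5: (0,11.5) -> (0,13) [heading=270, draw]
RT 45: heading 270 -> 225
FD 1.4: (0,13) -> (-0.99,12.01) [heading=225, draw]
FD 2.9: (-0.99,12.01) -> (-3.041,9.959) [heading=225, draw]
LT 135: heading 225 -> 0
FD 6: (-3.041,9.959) -> (2.959,9.959) [heading=0, draw]
FD 8.5: (2.959,9.959) -> (11.459,9.959) [heading=0, draw]
RT 45: heading 0 -> 315
Final: pos=(11.459,9.959), heading=315, 6 segment(s) drawn
Segments drawn: 6

Answer: 6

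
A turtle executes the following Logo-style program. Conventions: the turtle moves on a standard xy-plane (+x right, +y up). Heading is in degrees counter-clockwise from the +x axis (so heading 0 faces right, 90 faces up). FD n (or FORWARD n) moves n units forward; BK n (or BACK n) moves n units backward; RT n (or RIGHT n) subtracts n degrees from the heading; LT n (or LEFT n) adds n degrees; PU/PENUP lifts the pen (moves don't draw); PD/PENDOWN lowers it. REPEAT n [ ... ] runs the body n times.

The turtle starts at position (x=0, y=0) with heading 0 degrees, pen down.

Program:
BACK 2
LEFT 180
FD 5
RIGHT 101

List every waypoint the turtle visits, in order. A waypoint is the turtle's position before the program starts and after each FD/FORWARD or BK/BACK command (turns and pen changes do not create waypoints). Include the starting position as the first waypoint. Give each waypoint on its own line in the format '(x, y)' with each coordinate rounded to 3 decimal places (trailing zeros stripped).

Answer: (0, 0)
(-2, 0)
(-7, 0)

Derivation:
Executing turtle program step by step:
Start: pos=(0,0), heading=0, pen down
BK 2: (0,0) -> (-2,0) [heading=0, draw]
LT 180: heading 0 -> 180
FD 5: (-2,0) -> (-7,0) [heading=180, draw]
RT 101: heading 180 -> 79
Final: pos=(-7,0), heading=79, 2 segment(s) drawn
Waypoints (3 total):
(0, 0)
(-2, 0)
(-7, 0)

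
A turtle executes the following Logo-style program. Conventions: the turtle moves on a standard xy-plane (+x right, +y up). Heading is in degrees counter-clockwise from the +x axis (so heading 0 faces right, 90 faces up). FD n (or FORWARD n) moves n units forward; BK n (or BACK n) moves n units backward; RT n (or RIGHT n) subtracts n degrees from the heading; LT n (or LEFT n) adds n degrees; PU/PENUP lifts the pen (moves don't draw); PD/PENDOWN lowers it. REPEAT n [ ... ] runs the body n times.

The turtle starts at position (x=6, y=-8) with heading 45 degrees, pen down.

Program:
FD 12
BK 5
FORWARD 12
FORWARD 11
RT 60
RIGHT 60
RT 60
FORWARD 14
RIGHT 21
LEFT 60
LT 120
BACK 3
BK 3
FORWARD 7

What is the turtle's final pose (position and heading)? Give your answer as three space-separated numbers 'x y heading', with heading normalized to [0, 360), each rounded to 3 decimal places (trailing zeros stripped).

Answer: 18.227 3.72 24

Derivation:
Executing turtle program step by step:
Start: pos=(6,-8), heading=45, pen down
FD 12: (6,-8) -> (14.485,0.485) [heading=45, draw]
BK 5: (14.485,0.485) -> (10.95,-3.05) [heading=45, draw]
FD 12: (10.95,-3.05) -> (19.435,5.435) [heading=45, draw]
FD 11: (19.435,5.435) -> (27.213,13.213) [heading=45, draw]
RT 60: heading 45 -> 345
RT 60: heading 345 -> 285
RT 60: heading 285 -> 225
FD 14: (27.213,13.213) -> (17.314,3.314) [heading=225, draw]
RT 21: heading 225 -> 204
LT 60: heading 204 -> 264
LT 120: heading 264 -> 24
BK 3: (17.314,3.314) -> (14.573,2.093) [heading=24, draw]
BK 3: (14.573,2.093) -> (11.832,0.873) [heading=24, draw]
FD 7: (11.832,0.873) -> (18.227,3.72) [heading=24, draw]
Final: pos=(18.227,3.72), heading=24, 8 segment(s) drawn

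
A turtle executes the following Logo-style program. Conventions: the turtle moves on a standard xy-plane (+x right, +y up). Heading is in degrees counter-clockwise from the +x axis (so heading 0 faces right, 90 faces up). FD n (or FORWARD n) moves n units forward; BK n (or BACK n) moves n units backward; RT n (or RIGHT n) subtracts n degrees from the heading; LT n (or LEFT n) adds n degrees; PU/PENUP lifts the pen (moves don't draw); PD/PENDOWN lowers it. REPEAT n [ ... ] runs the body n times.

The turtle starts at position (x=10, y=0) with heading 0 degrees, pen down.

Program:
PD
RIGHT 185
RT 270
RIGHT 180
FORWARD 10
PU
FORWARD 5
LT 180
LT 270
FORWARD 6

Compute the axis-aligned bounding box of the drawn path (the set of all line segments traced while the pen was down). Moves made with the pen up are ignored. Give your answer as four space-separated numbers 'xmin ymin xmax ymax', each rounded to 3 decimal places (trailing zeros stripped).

Executing turtle program step by step:
Start: pos=(10,0), heading=0, pen down
PD: pen down
RT 185: heading 0 -> 175
RT 270: heading 175 -> 265
RT 180: heading 265 -> 85
FD 10: (10,0) -> (10.872,9.962) [heading=85, draw]
PU: pen up
FD 5: (10.872,9.962) -> (11.307,14.943) [heading=85, move]
LT 180: heading 85 -> 265
LT 270: heading 265 -> 175
FD 6: (11.307,14.943) -> (5.33,15.466) [heading=175, move]
Final: pos=(5.33,15.466), heading=175, 1 segment(s) drawn

Segment endpoints: x in {10, 10.872}, y in {0, 9.962}
xmin=10, ymin=0, xmax=10.872, ymax=9.962

Answer: 10 0 10.872 9.962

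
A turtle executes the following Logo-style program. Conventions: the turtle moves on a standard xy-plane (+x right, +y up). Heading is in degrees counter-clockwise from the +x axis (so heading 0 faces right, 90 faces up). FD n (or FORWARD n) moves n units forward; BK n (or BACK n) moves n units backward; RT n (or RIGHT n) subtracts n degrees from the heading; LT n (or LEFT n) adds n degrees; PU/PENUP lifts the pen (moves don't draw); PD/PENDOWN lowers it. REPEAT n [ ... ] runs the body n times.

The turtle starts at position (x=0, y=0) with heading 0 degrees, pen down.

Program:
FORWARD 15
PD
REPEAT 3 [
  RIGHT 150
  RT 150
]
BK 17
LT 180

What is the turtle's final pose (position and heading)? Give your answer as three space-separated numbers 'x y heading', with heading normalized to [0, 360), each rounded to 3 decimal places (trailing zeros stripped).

Answer: 32 0 0

Derivation:
Executing turtle program step by step:
Start: pos=(0,0), heading=0, pen down
FD 15: (0,0) -> (15,0) [heading=0, draw]
PD: pen down
REPEAT 3 [
  -- iteration 1/3 --
  RT 150: heading 0 -> 210
  RT 150: heading 210 -> 60
  -- iteration 2/3 --
  RT 150: heading 60 -> 270
  RT 150: heading 270 -> 120
  -- iteration 3/3 --
  RT 150: heading 120 -> 330
  RT 150: heading 330 -> 180
]
BK 17: (15,0) -> (32,0) [heading=180, draw]
LT 180: heading 180 -> 0
Final: pos=(32,0), heading=0, 2 segment(s) drawn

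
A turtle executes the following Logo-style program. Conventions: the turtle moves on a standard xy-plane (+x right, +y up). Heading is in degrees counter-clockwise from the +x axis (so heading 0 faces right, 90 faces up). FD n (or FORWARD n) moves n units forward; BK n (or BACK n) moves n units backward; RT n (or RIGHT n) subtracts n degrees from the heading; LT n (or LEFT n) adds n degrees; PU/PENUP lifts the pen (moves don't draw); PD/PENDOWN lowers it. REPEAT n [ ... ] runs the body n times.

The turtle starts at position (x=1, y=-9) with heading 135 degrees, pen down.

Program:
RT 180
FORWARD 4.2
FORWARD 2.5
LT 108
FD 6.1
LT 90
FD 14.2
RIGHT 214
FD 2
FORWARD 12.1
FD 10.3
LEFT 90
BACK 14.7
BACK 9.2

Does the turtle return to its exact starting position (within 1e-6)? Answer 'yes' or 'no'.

Executing turtle program step by step:
Start: pos=(1,-9), heading=135, pen down
RT 180: heading 135 -> 315
FD 4.2: (1,-9) -> (3.97,-11.97) [heading=315, draw]
FD 2.5: (3.97,-11.97) -> (5.738,-13.738) [heading=315, draw]
LT 108: heading 315 -> 63
FD 6.1: (5.738,-13.738) -> (8.507,-8.302) [heading=63, draw]
LT 90: heading 63 -> 153
FD 14.2: (8.507,-8.302) -> (-4.145,-1.856) [heading=153, draw]
RT 214: heading 153 -> 299
FD 2: (-4.145,-1.856) -> (-3.176,-3.605) [heading=299, draw]
FD 12.1: (-3.176,-3.605) -> (2.69,-14.188) [heading=299, draw]
FD 10.3: (2.69,-14.188) -> (7.684,-23.197) [heading=299, draw]
LT 90: heading 299 -> 29
BK 14.7: (7.684,-23.197) -> (-5.173,-30.323) [heading=29, draw]
BK 9.2: (-5.173,-30.323) -> (-13.219,-34.783) [heading=29, draw]
Final: pos=(-13.219,-34.783), heading=29, 9 segment(s) drawn

Start position: (1, -9)
Final position: (-13.219, -34.783)
Distance = 29.445; >= 1e-6 -> NOT closed

Answer: no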